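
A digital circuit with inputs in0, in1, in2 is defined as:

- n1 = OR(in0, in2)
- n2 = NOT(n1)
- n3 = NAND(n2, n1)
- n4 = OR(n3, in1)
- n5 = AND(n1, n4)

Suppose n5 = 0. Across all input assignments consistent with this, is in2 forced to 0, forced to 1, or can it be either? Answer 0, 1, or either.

0

n5 = AND(n1, n4) must be 0, so at least one of n1, n4 is 0.
Every assignment with n5 = 0 has in2 = 0; there are 2 such assignment(s).
  in0=0, in1=0, in2=0
  in0=0, in1=1, in2=0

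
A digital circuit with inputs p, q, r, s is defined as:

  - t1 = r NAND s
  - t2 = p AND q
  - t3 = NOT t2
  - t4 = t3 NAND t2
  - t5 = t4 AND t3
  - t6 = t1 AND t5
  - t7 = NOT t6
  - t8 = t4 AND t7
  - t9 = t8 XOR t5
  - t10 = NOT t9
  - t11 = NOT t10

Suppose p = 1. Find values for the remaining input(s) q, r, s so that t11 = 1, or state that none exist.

Check with p = 1 and q=0, r=0, s=0:
t1 = r NAND s = 0 NAND 0 = 1
t2 = p AND q = 1 AND 0 = 0
t3 = NOT t2 = NOT 0 = 1
t4 = t3 NAND t2 = 1 NAND 0 = 1
t5 = t4 AND t3 = 1 AND 1 = 1
t6 = t1 AND t5 = 1 AND 1 = 1
t7 = NOT t6 = NOT 1 = 0
t8 = t4 AND t7 = 1 AND 0 = 0
t9 = t8 XOR t5 = 0 XOR 1 = 1
t10 = NOT t9 = NOT 1 = 0
t11 = NOT t10 = NOT 0 = 1
So t11 = 1.

q=0, r=0, s=0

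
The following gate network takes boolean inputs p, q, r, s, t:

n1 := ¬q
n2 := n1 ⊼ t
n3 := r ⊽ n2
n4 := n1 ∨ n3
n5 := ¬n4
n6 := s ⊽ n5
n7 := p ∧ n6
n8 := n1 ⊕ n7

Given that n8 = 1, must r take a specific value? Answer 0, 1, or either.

either

Both values of r occur among assignments with n8 = 1:
  r=0: p=0, q=0, r=0, s=0, t=0
  r=1: p=0, q=0, r=1, s=0, t=0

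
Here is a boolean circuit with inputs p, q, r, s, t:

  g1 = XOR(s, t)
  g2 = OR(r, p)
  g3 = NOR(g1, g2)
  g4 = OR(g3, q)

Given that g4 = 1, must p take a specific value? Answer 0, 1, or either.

either

Both values of p occur among assignments with g4 = 1:
  p=0: p=0, q=0, r=0, s=0, t=0
  p=1: p=1, q=1, r=0, s=0, t=0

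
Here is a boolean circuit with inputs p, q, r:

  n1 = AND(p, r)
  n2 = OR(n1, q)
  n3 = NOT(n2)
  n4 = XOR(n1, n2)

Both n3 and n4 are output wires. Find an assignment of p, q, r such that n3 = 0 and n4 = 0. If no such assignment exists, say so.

p=1 q=1 r=1

Check with p=1 q=1 r=1:
n1 = AND(p, r) = AND(1, 1) = 1
n2 = OR(n1, q) = OR(1, 1) = 1
n3 = NOT(n2) = NOT 1 = 0
n4 = XOR(n1, n2) = XOR(1, 1) = 0
So n3 = 0 and n4 = 0.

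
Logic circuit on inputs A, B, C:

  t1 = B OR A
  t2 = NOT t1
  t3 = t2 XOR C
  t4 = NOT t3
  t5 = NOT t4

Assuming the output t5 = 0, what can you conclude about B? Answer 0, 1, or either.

either

Both values of B occur among assignments with t5 = 0:
  B=0: A=0, B=0, C=1
  B=1: A=0, B=1, C=0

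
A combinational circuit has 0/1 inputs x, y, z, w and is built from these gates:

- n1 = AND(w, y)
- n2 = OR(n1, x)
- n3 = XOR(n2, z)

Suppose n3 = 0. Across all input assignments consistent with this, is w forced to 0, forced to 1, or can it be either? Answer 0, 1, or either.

Both values of w occur among assignments with n3 = 0:
  w=0: x=0, y=0, z=0, w=0
  w=1: x=0, y=0, z=0, w=1

either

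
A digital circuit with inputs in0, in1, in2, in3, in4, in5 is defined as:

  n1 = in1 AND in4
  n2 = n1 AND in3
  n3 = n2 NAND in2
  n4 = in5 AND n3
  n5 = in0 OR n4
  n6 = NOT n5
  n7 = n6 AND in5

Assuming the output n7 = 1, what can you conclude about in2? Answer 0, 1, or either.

n7 = n6 AND in5 must be 1, so both n6 = 1 and in5 = 1.
Every assignment with n7 = 1 has in2 = 1; there are 1 such assignment(s).
  in0=0, in1=1, in2=1, in3=1, in4=1, in5=1

1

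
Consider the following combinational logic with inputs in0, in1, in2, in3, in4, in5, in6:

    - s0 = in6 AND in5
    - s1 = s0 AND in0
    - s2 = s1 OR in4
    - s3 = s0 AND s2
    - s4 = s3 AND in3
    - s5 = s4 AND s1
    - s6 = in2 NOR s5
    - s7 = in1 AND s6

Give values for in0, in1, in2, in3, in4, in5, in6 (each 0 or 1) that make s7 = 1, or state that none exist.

Check with in0=0, in1=1, in2=0, in3=1, in4=0, in5=0, in6=0:
s0 = in6 AND in5 = 0 AND 0 = 0
s1 = s0 AND in0 = 0 AND 0 = 0
s2 = s1 OR in4 = 0 OR 0 = 0
s3 = s0 AND s2 = 0 AND 0 = 0
s4 = s3 AND in3 = 0 AND 1 = 0
s5 = s4 AND s1 = 0 AND 0 = 0
s6 = in2 NOR s5 = 0 NOR 0 = 1
s7 = in1 AND s6 = 1 AND 1 = 1
So s7 = 1 as required.

in0=0, in1=1, in2=0, in3=1, in4=0, in5=0, in6=0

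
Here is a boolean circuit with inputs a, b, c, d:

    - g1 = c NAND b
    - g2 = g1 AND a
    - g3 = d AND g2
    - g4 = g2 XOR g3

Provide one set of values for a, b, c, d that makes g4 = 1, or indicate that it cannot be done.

a=1 b=0 c=0 d=0

g4 = g2 XOR g3 must be 1, so g2 and g3 differ.
Check with a=1 b=0 c=0 d=0:
g1 = c NAND b = 0 NAND 0 = 1
g2 = g1 AND a = 1 AND 1 = 1
g3 = d AND g2 = 0 AND 1 = 0
g4 = g2 XOR g3 = 1 XOR 0 = 1
So g4 = 1 as required.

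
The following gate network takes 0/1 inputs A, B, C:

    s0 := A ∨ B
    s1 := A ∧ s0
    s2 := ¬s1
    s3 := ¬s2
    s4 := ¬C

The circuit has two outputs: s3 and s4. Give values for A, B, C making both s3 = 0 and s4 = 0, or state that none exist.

A=0 B=1 C=1

Check with A=0 B=1 C=1:
s0 = A ∨ B = 0 ∨ 1 = 1
s1 = A ∧ s0 = 0 ∧ 1 = 0
s2 = ¬s1 = ¬0 = 1
s3 = ¬s2 = ¬1 = 0
s4 = ¬C = ¬1 = 0
So s3 = 0 and s4 = 0.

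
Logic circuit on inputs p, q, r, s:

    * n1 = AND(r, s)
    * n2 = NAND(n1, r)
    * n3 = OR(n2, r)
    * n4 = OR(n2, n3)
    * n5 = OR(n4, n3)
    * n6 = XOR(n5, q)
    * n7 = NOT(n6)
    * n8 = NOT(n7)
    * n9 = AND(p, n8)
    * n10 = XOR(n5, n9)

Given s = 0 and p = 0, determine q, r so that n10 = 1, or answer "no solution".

n10 = XOR(n5, n9) must be 1, so n5 and n9 differ.
Check with s = 0 and p = 0 and q=1, r=0:
n1 = AND(r, s) = AND(0, 0) = 0
n2 = NAND(n1, r) = NAND(0, 0) = 1
n3 = OR(n2, r) = OR(1, 0) = 1
n4 = OR(n2, n3) = OR(1, 1) = 1
n5 = OR(n4, n3) = OR(1, 1) = 1
n6 = XOR(n5, q) = XOR(1, 1) = 0
n7 = NOT(n6) = NOT 0 = 1
n8 = NOT(n7) = NOT 1 = 0
n9 = AND(p, n8) = AND(0, 0) = 0
n10 = XOR(n5, n9) = XOR(1, 0) = 1
So n10 = 1.

q=1, r=0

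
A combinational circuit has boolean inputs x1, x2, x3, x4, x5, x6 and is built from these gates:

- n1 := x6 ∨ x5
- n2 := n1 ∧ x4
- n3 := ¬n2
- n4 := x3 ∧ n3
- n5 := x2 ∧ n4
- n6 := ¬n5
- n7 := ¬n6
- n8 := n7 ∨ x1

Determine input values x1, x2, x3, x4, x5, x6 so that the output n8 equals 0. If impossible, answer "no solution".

x1=0, x2=0, x3=0, x4=1, x5=1, x6=1

n8 = n7 ∨ x1 must be 0, so both n7 = 0 and x1 = 0.
n7 = ¬n6 must be 0, so n6 = 1.
Check with x1=0, x2=0, x3=0, x4=1, x5=1, x6=1:
n1 = x6 ∨ x5 = 1 ∨ 1 = 1
n2 = n1 ∧ x4 = 1 ∧ 1 = 1
n3 = ¬n2 = ¬1 = 0
n4 = x3 ∧ n3 = 0 ∧ 0 = 0
n5 = x2 ∧ n4 = 0 ∧ 0 = 0
n6 = ¬n5 = ¬0 = 1
n7 = ¬n6 = ¬1 = 0
n8 = n7 ∨ x1 = 0 ∨ 0 = 0
So n8 = 0 as required.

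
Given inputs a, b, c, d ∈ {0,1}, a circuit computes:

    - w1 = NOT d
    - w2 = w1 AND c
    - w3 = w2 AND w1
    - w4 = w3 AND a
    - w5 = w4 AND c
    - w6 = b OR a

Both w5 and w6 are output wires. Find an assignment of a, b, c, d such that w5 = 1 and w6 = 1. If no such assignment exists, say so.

a=1 b=1 c=1 d=0

Check with a=1 b=1 c=1 d=0:
w1 = NOT d = NOT 0 = 1
w2 = w1 AND c = 1 AND 1 = 1
w3 = w2 AND w1 = 1 AND 1 = 1
w4 = w3 AND a = 1 AND 1 = 1
w5 = w4 AND c = 1 AND 1 = 1
w6 = b OR a = 1 OR 1 = 1
So w5 = 1 and w6 = 1.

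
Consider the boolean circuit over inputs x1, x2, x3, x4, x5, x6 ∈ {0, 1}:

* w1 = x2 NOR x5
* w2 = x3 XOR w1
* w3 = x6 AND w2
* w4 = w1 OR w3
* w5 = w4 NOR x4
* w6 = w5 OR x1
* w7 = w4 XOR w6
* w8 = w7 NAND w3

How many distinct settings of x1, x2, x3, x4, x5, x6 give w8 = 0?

w8 = w7 NAND w3 must be 0, so both w7 = 1 and w3 = 1.
w7 = w4 XOR w6 must be 1, so w4 and w6 differ.
w3 = x6 AND w2 must be 1, so both x6 = 1 and w2 = 1.
Enumerating the 64 input combinations, 8 give w8 = 0 and 56 give w8 = 1.

8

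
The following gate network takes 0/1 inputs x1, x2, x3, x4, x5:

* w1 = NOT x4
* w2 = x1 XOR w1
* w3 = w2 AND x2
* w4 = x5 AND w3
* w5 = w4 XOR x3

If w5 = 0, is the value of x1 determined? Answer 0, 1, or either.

Both values of x1 occur among assignments with w5 = 0:
  x1=0: x1=0, x2=0, x3=0, x4=0, x5=0
  x1=1: x1=1, x2=0, x3=0, x4=0, x5=0

either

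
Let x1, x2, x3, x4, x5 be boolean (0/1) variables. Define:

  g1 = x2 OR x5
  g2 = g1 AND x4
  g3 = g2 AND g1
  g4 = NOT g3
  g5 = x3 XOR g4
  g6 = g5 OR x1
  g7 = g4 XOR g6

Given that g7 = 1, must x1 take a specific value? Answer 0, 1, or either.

Both values of x1 occur among assignments with g7 = 1:
  x1=0: x1=0, x2=0, x3=1, x4=0, x5=0
  x1=1: x1=1, x2=0, x3=0, x4=1, x5=1

either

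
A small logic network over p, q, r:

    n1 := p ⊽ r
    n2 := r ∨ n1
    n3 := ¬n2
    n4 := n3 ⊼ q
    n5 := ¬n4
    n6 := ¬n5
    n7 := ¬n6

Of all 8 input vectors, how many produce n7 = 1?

n7 = ¬n6 must be 1, so n6 = 0.
n6 = ¬n5 must be 0, so n5 = 1.
Satisfying assignments:
  p=1, q=1, r=0

1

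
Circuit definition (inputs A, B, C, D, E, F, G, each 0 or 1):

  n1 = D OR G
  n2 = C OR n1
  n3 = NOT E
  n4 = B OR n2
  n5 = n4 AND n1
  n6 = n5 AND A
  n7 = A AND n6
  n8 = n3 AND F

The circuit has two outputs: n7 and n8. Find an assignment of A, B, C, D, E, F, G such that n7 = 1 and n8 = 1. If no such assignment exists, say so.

A=1 B=1 C=0 D=1 E=0 F=1 G=0

Check with A=1 B=1 C=0 D=1 E=0 F=1 G=0:
n1 = D OR G = 1 OR 0 = 1
n2 = C OR n1 = 0 OR 1 = 1
n3 = NOT E = NOT 0 = 1
n4 = B OR n2 = 1 OR 1 = 1
n5 = n4 AND n1 = 1 AND 1 = 1
n6 = n5 AND A = 1 AND 1 = 1
n7 = A AND n6 = 1 AND 1 = 1
n8 = n3 AND F = 1 AND 1 = 1
So n7 = 1 and n8 = 1.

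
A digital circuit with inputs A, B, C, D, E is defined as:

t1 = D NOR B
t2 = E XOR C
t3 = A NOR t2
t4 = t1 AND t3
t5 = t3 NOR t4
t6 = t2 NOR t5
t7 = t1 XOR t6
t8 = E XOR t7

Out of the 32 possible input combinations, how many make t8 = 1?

16

t8 = E XOR t7 must be 1, so E and t7 differ.
Enumerating the 32 input combinations, 16 give t8 = 1 and 16 give t8 = 0.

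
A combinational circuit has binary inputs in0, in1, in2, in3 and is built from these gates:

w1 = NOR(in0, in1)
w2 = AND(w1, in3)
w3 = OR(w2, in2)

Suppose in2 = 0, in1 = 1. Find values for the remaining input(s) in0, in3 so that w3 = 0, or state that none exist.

Check with in2 = 0, in1 = 1 and in0=1, in3=0:
w1 = NOR(in0, in1) = NOR(1, 1) = 0
w2 = AND(w1, in3) = AND(0, 0) = 0
w3 = OR(w2, in2) = OR(0, 0) = 0
So w3 = 0.

in0=1 in3=0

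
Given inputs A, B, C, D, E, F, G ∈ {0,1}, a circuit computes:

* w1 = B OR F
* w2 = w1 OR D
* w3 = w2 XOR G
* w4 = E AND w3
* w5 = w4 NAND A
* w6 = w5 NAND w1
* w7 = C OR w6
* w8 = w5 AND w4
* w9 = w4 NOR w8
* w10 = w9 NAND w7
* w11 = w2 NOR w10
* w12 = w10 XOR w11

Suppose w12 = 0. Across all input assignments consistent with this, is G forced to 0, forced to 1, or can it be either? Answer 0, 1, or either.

either

Both values of G occur among assignments with w12 = 0:
  G=0: A=0, B=0, C=0, D=1, E=0, F=0, G=0
  G=1: A=0, B=0, C=0, D=1, E=0, F=0, G=1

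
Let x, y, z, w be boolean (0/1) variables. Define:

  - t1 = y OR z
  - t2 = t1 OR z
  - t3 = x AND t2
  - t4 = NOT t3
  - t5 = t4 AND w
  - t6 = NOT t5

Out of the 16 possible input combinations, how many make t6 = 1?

t6 = NOT t5 must be 1, so t5 = 0.
Enumerating the 16 input combinations, 11 give t6 = 1 and 5 give t6 = 0.

11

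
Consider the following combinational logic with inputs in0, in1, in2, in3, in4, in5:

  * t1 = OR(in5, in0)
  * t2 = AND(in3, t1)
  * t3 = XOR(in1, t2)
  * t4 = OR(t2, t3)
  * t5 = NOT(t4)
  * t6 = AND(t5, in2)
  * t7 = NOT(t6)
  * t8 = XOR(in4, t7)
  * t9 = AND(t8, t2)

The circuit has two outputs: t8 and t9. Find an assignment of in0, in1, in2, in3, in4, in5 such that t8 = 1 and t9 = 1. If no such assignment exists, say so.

Check with in0=1, in1=0, in2=1, in3=1, in4=0, in5=0:
t1 = OR(in5, in0) = OR(0, 1) = 1
t2 = AND(in3, t1) = AND(1, 1) = 1
t3 = XOR(in1, t2) = XOR(0, 1) = 1
t4 = OR(t2, t3) = OR(1, 1) = 1
t5 = NOT(t4) = NOT 1 = 0
t6 = AND(t5, in2) = AND(0, 1) = 0
t7 = NOT(t6) = NOT 0 = 1
t8 = XOR(in4, t7) = XOR(0, 1) = 1
t9 = AND(t8, t2) = AND(1, 1) = 1
So t8 = 1 and t9 = 1.

in0=1, in1=0, in2=1, in3=1, in4=0, in5=0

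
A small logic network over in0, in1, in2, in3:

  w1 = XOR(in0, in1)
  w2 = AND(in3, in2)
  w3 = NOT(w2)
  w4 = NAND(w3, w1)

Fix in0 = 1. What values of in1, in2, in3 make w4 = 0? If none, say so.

Check with in0 = 1 and in1=0, in2=1, in3=0:
w1 = XOR(in0, in1) = XOR(1, 0) = 1
w2 = AND(in3, in2) = AND(0, 1) = 0
w3 = NOT(w2) = NOT 0 = 1
w4 = NAND(w3, w1) = NAND(1, 1) = 0
So w4 = 0.

in1=0 in2=1 in3=0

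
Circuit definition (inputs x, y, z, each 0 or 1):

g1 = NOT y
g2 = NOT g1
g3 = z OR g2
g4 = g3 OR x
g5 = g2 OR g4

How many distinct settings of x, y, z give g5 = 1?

g5 = g2 OR g4 must be 1, so at least one of g2, g4 is 1.
Enumerating the 8 input combinations, 7 give g5 = 1 and 1 give g5 = 0.

7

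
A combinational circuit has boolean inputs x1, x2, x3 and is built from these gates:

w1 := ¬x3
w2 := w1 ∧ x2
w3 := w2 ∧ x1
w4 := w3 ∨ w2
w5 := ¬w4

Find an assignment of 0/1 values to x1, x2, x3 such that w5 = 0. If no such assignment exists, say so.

x1=1 x2=1 x3=0

w5 = ¬w4 must be 0, so w4 = 1.
w4 = w3 ∨ w2 must be 1, so at least one of w3, w2 is 1.
Check with x1=1 x2=1 x3=0:
w1 = ¬x3 = ¬0 = 1
w2 = w1 ∧ x2 = 1 ∧ 1 = 1
w3 = w2 ∧ x1 = 1 ∧ 1 = 1
w4 = w3 ∨ w2 = 1 ∨ 1 = 1
w5 = ¬w4 = ¬1 = 0
So w5 = 0 as required.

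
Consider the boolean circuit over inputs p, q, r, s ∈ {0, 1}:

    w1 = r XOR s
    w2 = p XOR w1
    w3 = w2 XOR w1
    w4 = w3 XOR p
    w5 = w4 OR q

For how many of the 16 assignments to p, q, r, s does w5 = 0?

8

w5 = w4 OR q must be 0, so both w4 = 0 and q = 0.
w4 = w3 XOR p must be 0, so w3 and p are equal.
Enumerating the 16 input combinations, 8 give w5 = 0 and 8 give w5 = 1.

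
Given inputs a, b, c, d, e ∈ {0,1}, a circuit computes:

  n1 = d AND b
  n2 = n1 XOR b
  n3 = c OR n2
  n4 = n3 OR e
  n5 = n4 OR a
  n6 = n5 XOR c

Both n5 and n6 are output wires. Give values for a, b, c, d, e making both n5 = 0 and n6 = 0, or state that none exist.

Check with a=0 b=0 c=0 d=1 e=0:
n1 = d AND b = 1 AND 0 = 0
n2 = n1 XOR b = 0 XOR 0 = 0
n3 = c OR n2 = 0 OR 0 = 0
n4 = n3 OR e = 0 OR 0 = 0
n5 = n4 OR a = 0 OR 0 = 0
n6 = n5 XOR c = 0 XOR 0 = 0
So n5 = 0 and n6 = 0.

a=0 b=0 c=0 d=1 e=0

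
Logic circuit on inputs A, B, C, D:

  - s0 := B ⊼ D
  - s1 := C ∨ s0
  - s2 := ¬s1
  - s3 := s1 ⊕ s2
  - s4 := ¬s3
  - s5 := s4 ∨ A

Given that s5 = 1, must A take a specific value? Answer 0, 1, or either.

s5 = s4 ∨ A must be 1, so at least one of s4, A is 1.
Every assignment with s5 = 1 has A = 1; there are 8 such assignment(s).

1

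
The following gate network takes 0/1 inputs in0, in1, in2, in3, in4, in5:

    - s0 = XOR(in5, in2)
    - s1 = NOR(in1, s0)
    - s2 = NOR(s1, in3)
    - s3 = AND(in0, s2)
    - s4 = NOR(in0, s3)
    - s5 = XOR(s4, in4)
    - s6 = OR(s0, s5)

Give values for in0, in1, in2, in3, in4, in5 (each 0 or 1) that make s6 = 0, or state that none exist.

in0=0, in1=1, in2=0, in3=1, in4=1, in5=0

Check with in0=0, in1=1, in2=0, in3=1, in4=1, in5=0:
s0 = XOR(in5, in2) = XOR(0, 0) = 0
s1 = NOR(in1, s0) = NOR(1, 0) = 0
s2 = NOR(s1, in3) = NOR(0, 1) = 0
s3 = AND(in0, s2) = AND(0, 0) = 0
s4 = NOR(in0, s3) = NOR(0, 0) = 1
s5 = XOR(s4, in4) = XOR(1, 1) = 0
s6 = OR(s0, s5) = OR(0, 0) = 0
So s6 = 0 as required.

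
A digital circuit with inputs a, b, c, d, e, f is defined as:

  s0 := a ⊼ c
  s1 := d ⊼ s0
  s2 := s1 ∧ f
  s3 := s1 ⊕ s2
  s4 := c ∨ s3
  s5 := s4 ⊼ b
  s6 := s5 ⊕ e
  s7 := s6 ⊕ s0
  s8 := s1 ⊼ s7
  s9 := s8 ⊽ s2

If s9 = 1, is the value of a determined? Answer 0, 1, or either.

Both values of a occur among assignments with s9 = 1:
  a=0: a=0, b=0, c=0, d=0, e=1, f=0
  a=1: a=1, b=0, c=0, d=0, e=1, f=0

either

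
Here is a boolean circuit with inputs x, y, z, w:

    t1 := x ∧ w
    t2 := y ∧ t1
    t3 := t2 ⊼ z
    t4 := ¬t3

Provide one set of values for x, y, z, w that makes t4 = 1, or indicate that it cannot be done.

x=1 y=1 z=1 w=1

t4 = ¬t3 must be 1, so t3 = 0.
t3 = t2 ⊼ z must be 0, so both t2 = 1 and z = 1.
Check with x=1 y=1 z=1 w=1:
t1 = x ∧ w = 1 ∧ 1 = 1
t2 = y ∧ t1 = 1 ∧ 1 = 1
t3 = t2 ⊼ z = 1 ⊼ 1 = 0
t4 = ¬t3 = ¬0 = 1
So t4 = 1 as required.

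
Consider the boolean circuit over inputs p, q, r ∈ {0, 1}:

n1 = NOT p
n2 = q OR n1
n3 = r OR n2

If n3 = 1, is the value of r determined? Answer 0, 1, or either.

either

Both values of r occur among assignments with n3 = 1:
  r=0: p=0, q=0, r=0
  r=1: p=0, q=0, r=1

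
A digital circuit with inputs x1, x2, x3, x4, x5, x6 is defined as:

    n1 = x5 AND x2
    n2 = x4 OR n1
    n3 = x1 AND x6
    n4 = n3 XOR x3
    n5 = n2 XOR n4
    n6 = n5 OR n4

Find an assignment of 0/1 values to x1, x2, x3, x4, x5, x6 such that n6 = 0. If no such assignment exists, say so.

x1=1, x2=1, x3=0, x4=0, x5=0, x6=0

n6 = n5 OR n4 must be 0, so both n5 = 0 and n4 = 0.
n5 = n2 XOR n4 must be 0, so n2 and n4 are equal.
n4 = n3 XOR x3 must be 0, so n3 and x3 are equal.
Check with x1=1, x2=1, x3=0, x4=0, x5=0, x6=0:
n1 = x5 AND x2 = 0 AND 1 = 0
n2 = x4 OR n1 = 0 OR 0 = 0
n3 = x1 AND x6 = 1 AND 0 = 0
n4 = n3 XOR x3 = 0 XOR 0 = 0
n5 = n2 XOR n4 = 0 XOR 0 = 0
n6 = n5 OR n4 = 0 OR 0 = 0
So n6 = 0 as required.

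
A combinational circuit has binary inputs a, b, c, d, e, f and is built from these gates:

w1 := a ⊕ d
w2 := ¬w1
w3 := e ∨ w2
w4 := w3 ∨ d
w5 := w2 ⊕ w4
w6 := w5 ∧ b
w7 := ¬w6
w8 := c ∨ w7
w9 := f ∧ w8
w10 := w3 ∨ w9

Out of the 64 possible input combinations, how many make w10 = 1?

55

w10 = w3 ∨ w9 must be 1, so at least one of w3, w9 is 1.
Enumerating the 64 input combinations, 55 give w10 = 1 and 9 give w10 = 0.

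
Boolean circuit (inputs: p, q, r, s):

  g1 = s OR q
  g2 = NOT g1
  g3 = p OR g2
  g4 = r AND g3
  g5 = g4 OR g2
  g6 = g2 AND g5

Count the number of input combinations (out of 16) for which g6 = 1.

g6 = g2 AND g5 must be 1, so both g2 = 1 and g5 = 1.
g2 = NOT g1 must be 1, so g1 = 0.
g5 = g4 OR g2 must be 1, so at least one of g4, g2 is 1.
Enumerating the 16 input combinations, 4 give g6 = 1 and 12 give g6 = 0.

4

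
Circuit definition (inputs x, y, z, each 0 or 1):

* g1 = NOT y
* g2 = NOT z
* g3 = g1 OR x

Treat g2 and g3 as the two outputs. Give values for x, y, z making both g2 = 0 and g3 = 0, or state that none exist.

Check with x=0 y=1 z=1:
g1 = NOT y = NOT 1 = 0
g2 = NOT z = NOT 1 = 0
g3 = g1 OR x = 0 OR 0 = 0
So g2 = 0 and g3 = 0.

x=0 y=1 z=1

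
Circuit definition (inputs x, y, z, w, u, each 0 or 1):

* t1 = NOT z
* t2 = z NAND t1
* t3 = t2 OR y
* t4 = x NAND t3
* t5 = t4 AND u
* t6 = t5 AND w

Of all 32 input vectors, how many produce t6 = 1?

4

t6 = t5 AND w must be 1, so both t5 = 1 and w = 1.
t5 = t4 AND u must be 1, so both t4 = 1 and u = 1.
Enumerating the 32 input combinations, 4 give t6 = 1 and 28 give t6 = 0.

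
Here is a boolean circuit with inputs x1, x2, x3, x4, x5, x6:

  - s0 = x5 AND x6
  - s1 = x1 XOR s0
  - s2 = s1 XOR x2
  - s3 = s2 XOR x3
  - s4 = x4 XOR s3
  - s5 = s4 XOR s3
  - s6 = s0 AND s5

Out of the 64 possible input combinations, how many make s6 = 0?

s6 = s0 AND s5 must be 0, so at least one of s0, s5 is 0.
Enumerating the 64 input combinations, 56 give s6 = 0 and 8 give s6 = 1.

56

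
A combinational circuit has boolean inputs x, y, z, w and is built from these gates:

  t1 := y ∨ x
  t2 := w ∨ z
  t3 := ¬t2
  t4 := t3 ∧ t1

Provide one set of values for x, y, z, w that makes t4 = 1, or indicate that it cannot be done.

x=1, y=1, z=0, w=0

t4 = t3 ∧ t1 must be 1, so both t3 = 1 and t1 = 1.
Check with x=1, y=1, z=0, w=0:
t1 = y ∨ x = 1 ∨ 1 = 1
t2 = w ∨ z = 0 ∨ 0 = 0
t3 = ¬t2 = ¬0 = 1
t4 = t3 ∧ t1 = 1 ∧ 1 = 1
So t4 = 1 as required.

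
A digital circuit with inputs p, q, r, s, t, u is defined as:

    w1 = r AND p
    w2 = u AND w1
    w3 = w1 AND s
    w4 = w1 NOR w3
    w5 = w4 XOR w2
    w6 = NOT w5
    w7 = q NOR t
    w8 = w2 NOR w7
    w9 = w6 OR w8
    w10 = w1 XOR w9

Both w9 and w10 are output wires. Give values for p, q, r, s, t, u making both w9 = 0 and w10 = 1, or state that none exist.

Check with p=1, q=0, r=1, s=1, t=0, u=1:
w1 = r AND p = 1 AND 1 = 1
w2 = u AND w1 = 1 AND 1 = 1
w3 = w1 AND s = 1 AND 1 = 1
w4 = w1 NOR w3 = 1 NOR 1 = 0
w5 = w4 XOR w2 = 0 XOR 1 = 1
w6 = NOT w5 = NOT 1 = 0
w7 = q NOR t = 0 NOR 0 = 1
w8 = w2 NOR w7 = 1 NOR 1 = 0
w9 = w6 OR w8 = 0 OR 0 = 0
w10 = w1 XOR w9 = 1 XOR 0 = 1
So w9 = 0 and w10 = 1.

p=1, q=0, r=1, s=1, t=0, u=1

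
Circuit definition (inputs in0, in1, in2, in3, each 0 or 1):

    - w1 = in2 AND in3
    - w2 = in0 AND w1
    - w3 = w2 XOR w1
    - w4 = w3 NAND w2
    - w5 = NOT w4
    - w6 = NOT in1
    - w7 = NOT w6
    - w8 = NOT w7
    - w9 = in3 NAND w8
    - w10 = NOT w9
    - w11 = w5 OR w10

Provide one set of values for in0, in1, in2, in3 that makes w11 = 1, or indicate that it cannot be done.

w11 = w5 OR w10 must be 1, so at least one of w5, w10 is 1.
Check with in0=0, in1=0, in2=1, in3=1:
w1 = in2 AND in3 = 1 AND 1 = 1
w2 = in0 AND w1 = 0 AND 1 = 0
w3 = w2 XOR w1 = 0 XOR 1 = 1
w4 = w3 NAND w2 = 1 NAND 0 = 1
w5 = NOT w4 = NOT 1 = 0
w6 = NOT in1 = NOT 0 = 1
w7 = NOT w6 = NOT 1 = 0
w8 = NOT w7 = NOT 0 = 1
w9 = in3 NAND w8 = 1 NAND 1 = 0
w10 = NOT w9 = NOT 0 = 1
w11 = w5 OR w10 = 0 OR 1 = 1
So w11 = 1 as required.

in0=0, in1=0, in2=1, in3=1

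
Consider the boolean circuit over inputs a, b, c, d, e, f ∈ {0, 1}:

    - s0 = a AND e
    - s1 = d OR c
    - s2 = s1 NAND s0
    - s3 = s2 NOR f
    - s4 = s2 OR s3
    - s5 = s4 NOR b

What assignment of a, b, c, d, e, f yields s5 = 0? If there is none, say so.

Check with a=1, b=0, c=0, d=0, e=1, f=0:
s0 = a AND e = 1 AND 1 = 1
s1 = d OR c = 0 OR 0 = 0
s2 = s1 NAND s0 = 0 NAND 1 = 1
s3 = s2 NOR f = 1 NOR 0 = 0
s4 = s2 OR s3 = 1 OR 0 = 1
s5 = s4 NOR b = 1 NOR 0 = 0
So s5 = 0 as required.

a=1, b=0, c=0, d=0, e=1, f=0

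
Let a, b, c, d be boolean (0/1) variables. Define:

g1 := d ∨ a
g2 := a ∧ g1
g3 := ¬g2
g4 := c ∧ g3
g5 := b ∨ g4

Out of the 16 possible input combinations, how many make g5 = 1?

g5 = b ∨ g4 must be 1, so at least one of b, g4 is 1.
Enumerating the 16 input combinations, 10 give g5 = 1 and 6 give g5 = 0.

10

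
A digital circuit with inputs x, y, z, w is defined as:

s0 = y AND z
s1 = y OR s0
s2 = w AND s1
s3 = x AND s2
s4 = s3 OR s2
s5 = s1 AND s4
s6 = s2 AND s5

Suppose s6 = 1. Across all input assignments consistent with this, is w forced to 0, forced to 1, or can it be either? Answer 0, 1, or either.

s6 = s2 AND s5 must be 1, so both s2 = 1 and s5 = 1.
s2 = w AND s1 must be 1, so both w = 1 and s1 = 1.
s5 = s1 AND s4 must be 1, so both s1 = 1 and s4 = 1.
Every assignment with s6 = 1 has w = 1; there are 4 such assignment(s).
  x=0, y=1, z=0, w=1
  x=0, y=1, z=1, w=1
  x=1, y=1, z=0, w=1
  x=1, y=1, z=1, w=1

1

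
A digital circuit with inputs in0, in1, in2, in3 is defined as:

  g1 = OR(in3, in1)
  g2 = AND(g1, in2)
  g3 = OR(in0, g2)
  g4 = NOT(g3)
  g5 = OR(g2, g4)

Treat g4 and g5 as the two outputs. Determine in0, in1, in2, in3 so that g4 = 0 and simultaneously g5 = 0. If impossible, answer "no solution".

in0=1 in1=1 in2=0 in3=0

Check with in0=1 in1=1 in2=0 in3=0:
g1 = OR(in3, in1) = OR(0, 1) = 1
g2 = AND(g1, in2) = AND(1, 0) = 0
g3 = OR(in0, g2) = OR(1, 0) = 1
g4 = NOT(g3) = NOT 1 = 0
g5 = OR(g2, g4) = OR(0, 0) = 0
So g4 = 0 and g5 = 0.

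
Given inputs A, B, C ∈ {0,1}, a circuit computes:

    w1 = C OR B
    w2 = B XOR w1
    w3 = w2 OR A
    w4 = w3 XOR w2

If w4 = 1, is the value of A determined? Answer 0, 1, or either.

w4 = w3 XOR w2 must be 1, so w3 and w2 differ.
Every assignment with w4 = 1 has A = 1; there are 3 such assignment(s).
  A=1, B=0, C=0
  A=1, B=1, C=0
  A=1, B=1, C=1

1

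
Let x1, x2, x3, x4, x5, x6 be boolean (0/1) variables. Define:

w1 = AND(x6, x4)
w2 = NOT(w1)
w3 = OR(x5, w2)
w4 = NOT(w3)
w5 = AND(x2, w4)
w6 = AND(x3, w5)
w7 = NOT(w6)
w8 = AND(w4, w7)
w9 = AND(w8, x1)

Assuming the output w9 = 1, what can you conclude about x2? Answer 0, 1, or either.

either

Both values of x2 occur among assignments with w9 = 1:
  x2=0: x1=1, x2=0, x3=0, x4=1, x5=0, x6=1
  x2=1: x1=1, x2=1, x3=0, x4=1, x5=0, x6=1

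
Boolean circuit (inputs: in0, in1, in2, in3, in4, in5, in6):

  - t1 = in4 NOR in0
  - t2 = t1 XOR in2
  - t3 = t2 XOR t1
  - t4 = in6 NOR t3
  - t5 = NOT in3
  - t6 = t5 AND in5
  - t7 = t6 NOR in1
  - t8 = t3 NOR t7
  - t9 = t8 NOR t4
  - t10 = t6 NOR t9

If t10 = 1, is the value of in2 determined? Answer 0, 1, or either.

t10 = t6 NOR t9 must be 1, so both t6 = 0 and t9 = 0.
t6 = t5 AND in5 must be 0, so at least one of t5, in5 is 0.
Every assignment with t10 = 1 has in2 = 0; there are 36 such assignment(s).

0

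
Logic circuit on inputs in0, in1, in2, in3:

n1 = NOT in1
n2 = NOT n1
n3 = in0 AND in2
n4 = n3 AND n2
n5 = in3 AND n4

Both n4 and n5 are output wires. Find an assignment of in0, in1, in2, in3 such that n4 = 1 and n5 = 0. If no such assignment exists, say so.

in0=1, in1=1, in2=1, in3=0

Check with in0=1, in1=1, in2=1, in3=0:
n1 = NOT in1 = NOT 1 = 0
n2 = NOT n1 = NOT 0 = 1
n3 = in0 AND in2 = 1 AND 1 = 1
n4 = n3 AND n2 = 1 AND 1 = 1
n5 = in3 AND n4 = 0 AND 1 = 0
So n4 = 1 and n5 = 0.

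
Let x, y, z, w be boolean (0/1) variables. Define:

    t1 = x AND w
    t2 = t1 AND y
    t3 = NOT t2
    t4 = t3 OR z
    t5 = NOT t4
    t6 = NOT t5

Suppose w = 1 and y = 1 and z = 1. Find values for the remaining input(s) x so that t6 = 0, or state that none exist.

no solution exists

With w = 1 and y = 1 and z = 1 fixed, none of the 2 settings of x give t6 = 0.
For example, with x=1:
t1 = x AND w = 1 AND 1 = 1
t2 = t1 AND y = 1 AND 1 = 1
t3 = NOT t2 = NOT 1 = 0
t4 = t3 OR z = 0 OR 1 = 1
t5 = NOT t4 = NOT 1 = 0
t6 = NOT t5 = NOT 0 = 1
giving t6 = 1 ≠ 0.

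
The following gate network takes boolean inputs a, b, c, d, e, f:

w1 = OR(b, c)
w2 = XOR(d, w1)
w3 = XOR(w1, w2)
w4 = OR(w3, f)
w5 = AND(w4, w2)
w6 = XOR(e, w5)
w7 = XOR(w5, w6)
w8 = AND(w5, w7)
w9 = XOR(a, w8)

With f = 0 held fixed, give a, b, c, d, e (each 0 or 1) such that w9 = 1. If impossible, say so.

a=1, b=1, c=0, d=1, e=1

Check with f = 0 and a=1, b=1, c=0, d=1, e=1:
w1 = OR(b, c) = OR(1, 0) = 1
w2 = XOR(d, w1) = XOR(1, 1) = 0
w3 = XOR(w1, w2) = XOR(1, 0) = 1
w4 = OR(w3, f) = OR(1, 0) = 1
w5 = AND(w4, w2) = AND(1, 0) = 0
w6 = XOR(e, w5) = XOR(1, 0) = 1
w7 = XOR(w5, w6) = XOR(0, 1) = 1
w8 = AND(w5, w7) = AND(0, 1) = 0
w9 = XOR(a, w8) = XOR(1, 0) = 1
So w9 = 1.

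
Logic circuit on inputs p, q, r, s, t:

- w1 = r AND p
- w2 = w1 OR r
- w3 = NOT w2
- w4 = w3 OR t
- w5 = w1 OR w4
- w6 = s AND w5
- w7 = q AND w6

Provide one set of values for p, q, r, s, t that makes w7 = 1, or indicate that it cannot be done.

p=1 q=1 r=0 s=1 t=0

Check with p=1 q=1 r=0 s=1 t=0:
w1 = r AND p = 0 AND 1 = 0
w2 = w1 OR r = 0 OR 0 = 0
w3 = NOT w2 = NOT 0 = 1
w4 = w3 OR t = 1 OR 0 = 1
w5 = w1 OR w4 = 0 OR 1 = 1
w6 = s AND w5 = 1 AND 1 = 1
w7 = q AND w6 = 1 AND 1 = 1
So w7 = 1 as required.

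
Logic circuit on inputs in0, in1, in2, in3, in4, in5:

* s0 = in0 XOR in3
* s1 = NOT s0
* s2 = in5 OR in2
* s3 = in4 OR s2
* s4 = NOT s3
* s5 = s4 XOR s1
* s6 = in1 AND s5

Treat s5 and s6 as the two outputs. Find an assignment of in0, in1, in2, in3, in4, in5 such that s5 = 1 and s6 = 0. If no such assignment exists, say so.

in0=0, in1=0, in2=1, in3=0, in4=1, in5=1

Check with in0=0, in1=0, in2=1, in3=0, in4=1, in5=1:
s0 = in0 XOR in3 = 0 XOR 0 = 0
s1 = NOT s0 = NOT 0 = 1
s2 = in5 OR in2 = 1 OR 1 = 1
s3 = in4 OR s2 = 1 OR 1 = 1
s4 = NOT s3 = NOT 1 = 0
s5 = s4 XOR s1 = 0 XOR 1 = 1
s6 = in1 AND s5 = 0 AND 1 = 0
So s5 = 1 and s6 = 0.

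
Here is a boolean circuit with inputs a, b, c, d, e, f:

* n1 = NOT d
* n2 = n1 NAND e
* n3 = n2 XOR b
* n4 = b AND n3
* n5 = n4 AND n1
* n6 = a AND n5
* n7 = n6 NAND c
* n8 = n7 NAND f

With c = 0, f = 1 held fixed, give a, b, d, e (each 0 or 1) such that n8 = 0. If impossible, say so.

a=0, b=0, d=0, e=0

n8 = n7 NAND f must be 0, so both n7 = 1 and f = 1.
Check with c = 0, f = 1 and a=0, b=0, d=0, e=0:
n1 = NOT d = NOT 0 = 1
n2 = n1 NAND e = 1 NAND 0 = 1
n3 = n2 XOR b = 1 XOR 0 = 1
n4 = b AND n3 = 0 AND 1 = 0
n5 = n4 AND n1 = 0 AND 1 = 0
n6 = a AND n5 = 0 AND 0 = 0
n7 = n6 NAND c = 0 NAND 0 = 1
n8 = n7 NAND f = 1 NAND 1 = 0
So n8 = 0.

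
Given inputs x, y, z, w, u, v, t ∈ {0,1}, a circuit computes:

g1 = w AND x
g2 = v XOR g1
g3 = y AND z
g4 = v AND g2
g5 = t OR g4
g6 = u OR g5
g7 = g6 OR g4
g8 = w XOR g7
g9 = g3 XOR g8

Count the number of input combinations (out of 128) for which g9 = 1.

g9 = g3 XOR g8 must be 1, so g3 and g8 differ.
Enumerating the 128 input combinations, 66 give g9 = 1 and 62 give g9 = 0.

66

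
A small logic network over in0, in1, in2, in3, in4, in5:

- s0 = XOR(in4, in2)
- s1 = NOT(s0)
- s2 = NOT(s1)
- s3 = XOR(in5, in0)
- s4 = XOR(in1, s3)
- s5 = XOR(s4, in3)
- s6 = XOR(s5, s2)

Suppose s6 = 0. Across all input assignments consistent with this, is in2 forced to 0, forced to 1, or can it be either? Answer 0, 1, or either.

either

Both values of in2 occur among assignments with s6 = 0:
  in2=0: in0=0, in1=0, in2=0, in3=0, in4=0, in5=0
  in2=1: in0=0, in1=0, in2=1, in3=0, in4=0, in5=1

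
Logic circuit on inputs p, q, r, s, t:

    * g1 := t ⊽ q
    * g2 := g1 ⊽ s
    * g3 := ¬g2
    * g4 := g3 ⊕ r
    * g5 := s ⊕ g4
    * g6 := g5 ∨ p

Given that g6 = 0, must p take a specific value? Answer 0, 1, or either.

0

g6 = g5 ∨ p must be 0, so both g5 = 0 and p = 0.
g5 = s ⊕ g4 must be 0, so s and g4 are equal.
Every assignment with g6 = 0 has p = 0; there are 8 such assignment(s).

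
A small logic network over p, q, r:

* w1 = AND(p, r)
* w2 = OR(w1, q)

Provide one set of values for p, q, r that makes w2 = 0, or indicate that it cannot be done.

p=0 q=0 r=1

w2 = OR(w1, q) must be 0, so both w1 = 0 and q = 0.
w1 = AND(p, r) must be 0, so at least one of p, r is 0.
Check with p=0 q=0 r=1:
w1 = AND(p, r) = AND(0, 1) = 0
w2 = OR(w1, q) = OR(0, 0) = 0
So w2 = 0 as required.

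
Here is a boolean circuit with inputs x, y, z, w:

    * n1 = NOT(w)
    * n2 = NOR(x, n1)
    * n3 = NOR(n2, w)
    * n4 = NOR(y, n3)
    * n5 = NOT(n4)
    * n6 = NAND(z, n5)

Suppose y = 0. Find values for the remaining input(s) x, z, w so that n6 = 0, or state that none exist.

Check with y = 0 and x=0, z=1, w=0:
n1 = NOT(w) = NOT 0 = 1
n2 = NOR(x, n1) = NOR(0, 1) = 0
n3 = NOR(n2, w) = NOR(0, 0) = 1
n4 = NOR(y, n3) = NOR(0, 1) = 0
n5 = NOT(n4) = NOT 0 = 1
n6 = NAND(z, n5) = NAND(1, 1) = 0
So n6 = 0.

x=0 z=1 w=0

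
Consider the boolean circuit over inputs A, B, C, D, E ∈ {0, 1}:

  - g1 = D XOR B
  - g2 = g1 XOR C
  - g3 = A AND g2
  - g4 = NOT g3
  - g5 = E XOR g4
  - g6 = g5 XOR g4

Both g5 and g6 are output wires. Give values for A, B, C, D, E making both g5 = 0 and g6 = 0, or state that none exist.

Check with A=1 B=0 C=1 D=0 E=0:
g1 = D XOR B = 0 XOR 0 = 0
g2 = g1 XOR C = 0 XOR 1 = 1
g3 = A AND g2 = 1 AND 1 = 1
g4 = NOT g3 = NOT 1 = 0
g5 = E XOR g4 = 0 XOR 0 = 0
g6 = g5 XOR g4 = 0 XOR 0 = 0
So g5 = 0 and g6 = 0.

A=1 B=0 C=1 D=0 E=0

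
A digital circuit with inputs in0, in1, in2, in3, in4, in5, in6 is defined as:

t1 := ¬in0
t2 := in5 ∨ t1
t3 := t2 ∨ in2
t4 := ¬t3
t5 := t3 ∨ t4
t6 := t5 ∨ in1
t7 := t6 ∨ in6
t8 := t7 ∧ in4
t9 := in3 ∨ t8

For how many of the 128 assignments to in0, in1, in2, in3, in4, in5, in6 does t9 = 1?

96

t9 = in3 ∨ t8 must be 1, so at least one of in3, t8 is 1.
Enumerating the 128 input combinations, 96 give t9 = 1 and 32 give t9 = 0.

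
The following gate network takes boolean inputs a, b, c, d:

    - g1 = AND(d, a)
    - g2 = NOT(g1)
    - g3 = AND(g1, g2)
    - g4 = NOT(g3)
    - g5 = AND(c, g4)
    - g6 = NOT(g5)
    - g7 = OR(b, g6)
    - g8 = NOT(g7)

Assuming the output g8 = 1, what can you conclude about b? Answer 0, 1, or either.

0

g8 = NOT(g7) must be 1, so g7 = 0.
Every assignment with g8 = 1 has b = 0; there are 4 such assignment(s).
  a=0, b=0, c=1, d=0
  a=0, b=0, c=1, d=1
  a=1, b=0, c=1, d=0
  a=1, b=0, c=1, d=1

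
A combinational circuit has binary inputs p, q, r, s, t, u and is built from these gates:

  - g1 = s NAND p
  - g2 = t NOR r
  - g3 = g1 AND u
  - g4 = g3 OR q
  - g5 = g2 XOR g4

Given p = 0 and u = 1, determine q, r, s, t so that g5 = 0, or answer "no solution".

g5 = g2 XOR g4 must be 0, so g2 and g4 are equal.
Check with p = 0 and u = 1 and q=0, r=0, s=1, t=0:
g1 = s NAND p = 1 NAND 0 = 1
g2 = t NOR r = 0 NOR 0 = 1
g3 = g1 AND u = 1 AND 1 = 1
g4 = g3 OR q = 1 OR 0 = 1
g5 = g2 XOR g4 = 1 XOR 1 = 0
So g5 = 0.

q=0, r=0, s=1, t=0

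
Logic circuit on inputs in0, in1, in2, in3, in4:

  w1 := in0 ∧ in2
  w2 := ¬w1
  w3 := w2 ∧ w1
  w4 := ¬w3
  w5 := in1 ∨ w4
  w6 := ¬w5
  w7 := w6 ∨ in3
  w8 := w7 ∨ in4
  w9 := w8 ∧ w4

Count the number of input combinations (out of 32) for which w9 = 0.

w9 = w8 ∧ w4 must be 0, so at least one of w8, w4 is 0.
Enumerating the 32 input combinations, 8 give w9 = 0 and 24 give w9 = 1.

8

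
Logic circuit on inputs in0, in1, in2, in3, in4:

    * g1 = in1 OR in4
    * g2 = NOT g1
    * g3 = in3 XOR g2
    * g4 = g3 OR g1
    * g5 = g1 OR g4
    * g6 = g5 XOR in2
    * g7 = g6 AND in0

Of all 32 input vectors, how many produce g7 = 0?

g7 = g6 AND in0 must be 0, so at least one of g6, in0 is 0.
Enumerating the 32 input combinations, 24 give g7 = 0 and 8 give g7 = 1.

24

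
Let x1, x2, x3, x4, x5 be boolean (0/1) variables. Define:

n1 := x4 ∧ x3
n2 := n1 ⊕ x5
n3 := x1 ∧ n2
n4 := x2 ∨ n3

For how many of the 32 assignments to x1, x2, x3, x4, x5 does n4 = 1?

20

n4 = x2 ∨ n3 must be 1, so at least one of x2, n3 is 1.
Enumerating the 32 input combinations, 20 give n4 = 1 and 12 give n4 = 0.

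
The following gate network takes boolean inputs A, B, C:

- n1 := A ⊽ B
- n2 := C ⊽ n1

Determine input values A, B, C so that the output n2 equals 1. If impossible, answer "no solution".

n2 = C ⊽ n1 must be 1, so both C = 0 and n1 = 0.
Check with A=1 B=0 C=0:
n1 = A ⊽ B = 1 ⊽ 0 = 0
n2 = C ⊽ n1 = 0 ⊽ 0 = 1
So n2 = 1 as required.

A=1 B=0 C=0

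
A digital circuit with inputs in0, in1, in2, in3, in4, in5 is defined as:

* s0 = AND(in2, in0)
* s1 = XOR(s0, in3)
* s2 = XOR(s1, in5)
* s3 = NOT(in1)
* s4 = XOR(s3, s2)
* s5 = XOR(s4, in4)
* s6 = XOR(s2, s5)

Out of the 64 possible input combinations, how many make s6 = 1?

s6 = XOR(s2, s5) must be 1, so s2 and s5 differ.
Enumerating the 64 input combinations, 32 give s6 = 1 and 32 give s6 = 0.

32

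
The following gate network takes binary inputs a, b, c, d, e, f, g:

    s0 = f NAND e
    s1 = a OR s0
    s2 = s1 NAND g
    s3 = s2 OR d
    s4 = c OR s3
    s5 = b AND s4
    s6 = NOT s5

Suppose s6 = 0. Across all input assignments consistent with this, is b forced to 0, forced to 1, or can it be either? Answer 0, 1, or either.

1

s6 = NOT s5 must be 0, so s5 = 1.
s5 = b AND s4 must be 1, so both b = 1 and s4 = 1.
Every assignment with s6 = 0 has b = 1; there are 57 such assignment(s).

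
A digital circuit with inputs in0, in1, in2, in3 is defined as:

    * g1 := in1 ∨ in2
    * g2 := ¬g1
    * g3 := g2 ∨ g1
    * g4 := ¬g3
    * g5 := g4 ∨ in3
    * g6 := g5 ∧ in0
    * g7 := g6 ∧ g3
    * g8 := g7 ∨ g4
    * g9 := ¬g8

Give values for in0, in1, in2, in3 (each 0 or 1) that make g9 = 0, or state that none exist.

in0=1, in1=1, in2=0, in3=1

g9 = ¬g8 must be 0, so g8 = 1.
g8 = g7 ∨ g4 must be 1, so at least one of g7, g4 is 1.
Check with in0=1, in1=1, in2=0, in3=1:
g1 = in1 ∨ in2 = 1 ∨ 0 = 1
g2 = ¬g1 = ¬1 = 0
g3 = g2 ∨ g1 = 0 ∨ 1 = 1
g4 = ¬g3 = ¬1 = 0
g5 = g4 ∨ in3 = 0 ∨ 1 = 1
g6 = g5 ∧ in0 = 1 ∧ 1 = 1
g7 = g6 ∧ g3 = 1 ∧ 1 = 1
g8 = g7 ∨ g4 = 1 ∨ 0 = 1
g9 = ¬g8 = ¬1 = 0
So g9 = 0 as required.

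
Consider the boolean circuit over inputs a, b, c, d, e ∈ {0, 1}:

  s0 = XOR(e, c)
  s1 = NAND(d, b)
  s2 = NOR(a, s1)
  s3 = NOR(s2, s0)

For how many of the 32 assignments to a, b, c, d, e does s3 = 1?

s3 = NOR(s2, s0) must be 1, so both s2 = 0 and s0 = 0.
s2 = NOR(a, s1) must be 0, so at least one of a, s1 is 1.
Enumerating the 32 input combinations, 14 give s3 = 1 and 18 give s3 = 0.

14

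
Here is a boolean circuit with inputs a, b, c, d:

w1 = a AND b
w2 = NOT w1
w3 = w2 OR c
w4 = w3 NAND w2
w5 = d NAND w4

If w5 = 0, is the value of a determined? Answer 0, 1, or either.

w5 = d NAND w4 must be 0, so both d = 1 and w4 = 1.
w4 = w3 NAND w2 must be 1, so at least one of w3, w2 is 0.
Every assignment with w5 = 0 has a = 1; there are 2 such assignment(s).
  a=1, b=1, c=0, d=1
  a=1, b=1, c=1, d=1

1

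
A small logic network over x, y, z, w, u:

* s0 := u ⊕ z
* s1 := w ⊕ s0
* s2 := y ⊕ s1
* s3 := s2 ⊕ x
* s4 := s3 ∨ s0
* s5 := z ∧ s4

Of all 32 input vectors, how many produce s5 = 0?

20

s5 = z ∧ s4 must be 0, so at least one of z, s4 is 0.
Enumerating the 32 input combinations, 20 give s5 = 0 and 12 give s5 = 1.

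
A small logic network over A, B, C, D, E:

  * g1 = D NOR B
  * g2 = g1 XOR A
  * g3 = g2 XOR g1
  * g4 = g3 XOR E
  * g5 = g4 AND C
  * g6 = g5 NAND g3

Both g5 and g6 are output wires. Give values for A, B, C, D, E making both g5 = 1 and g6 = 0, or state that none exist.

A=1, B=0, C=1, D=0, E=0

Check with A=1, B=0, C=1, D=0, E=0:
g1 = D NOR B = 0 NOR 0 = 1
g2 = g1 XOR A = 1 XOR 1 = 0
g3 = g2 XOR g1 = 0 XOR 1 = 1
g4 = g3 XOR E = 1 XOR 0 = 1
g5 = g4 AND C = 1 AND 1 = 1
g6 = g5 NAND g3 = 1 NAND 1 = 0
So g5 = 1 and g6 = 0.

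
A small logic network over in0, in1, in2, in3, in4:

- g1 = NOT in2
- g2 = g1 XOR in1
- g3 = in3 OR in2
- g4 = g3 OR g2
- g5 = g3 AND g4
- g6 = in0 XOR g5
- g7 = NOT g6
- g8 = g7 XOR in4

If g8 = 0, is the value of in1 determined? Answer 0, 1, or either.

Both values of in1 occur among assignments with g8 = 0:
  in1=0: in0=0, in1=0, in2=0, in3=0, in4=1
  in1=1: in0=0, in1=1, in2=0, in3=0, in4=1

either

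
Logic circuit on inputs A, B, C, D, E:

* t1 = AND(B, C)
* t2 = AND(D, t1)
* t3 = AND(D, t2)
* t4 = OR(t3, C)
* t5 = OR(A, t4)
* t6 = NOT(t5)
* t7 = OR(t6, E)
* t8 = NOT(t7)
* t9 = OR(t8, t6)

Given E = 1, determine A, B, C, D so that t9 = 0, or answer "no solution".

Check with E = 1 and A=1, B=0, C=1, D=0:
t1 = AND(B, C) = AND(0, 1) = 0
t2 = AND(D, t1) = AND(0, 0) = 0
t3 = AND(D, t2) = AND(0, 0) = 0
t4 = OR(t3, C) = OR(0, 1) = 1
t5 = OR(A, t4) = OR(1, 1) = 1
t6 = NOT(t5) = NOT 1 = 0
t7 = OR(t6, E) = OR(0, 1) = 1
t8 = NOT(t7) = NOT 1 = 0
t9 = OR(t8, t6) = OR(0, 0) = 0
So t9 = 0.

A=1, B=0, C=1, D=0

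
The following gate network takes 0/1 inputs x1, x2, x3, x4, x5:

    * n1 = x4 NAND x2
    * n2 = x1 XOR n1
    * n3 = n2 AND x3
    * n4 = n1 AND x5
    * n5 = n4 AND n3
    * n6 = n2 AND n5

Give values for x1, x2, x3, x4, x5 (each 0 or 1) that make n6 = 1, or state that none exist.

n6 = n2 AND n5 must be 1, so both n2 = 1 and n5 = 1.
n2 = x1 XOR n1 must be 1, so x1 and n1 differ.
Check with x1=0, x2=1, x3=1, x4=0, x5=1:
n1 = x4 NAND x2 = 0 NAND 1 = 1
n2 = x1 XOR n1 = 0 XOR 1 = 1
n3 = n2 AND x3 = 1 AND 1 = 1
n4 = n1 AND x5 = 1 AND 1 = 1
n5 = n4 AND n3 = 1 AND 1 = 1
n6 = n2 AND n5 = 1 AND 1 = 1
So n6 = 1 as required.

x1=0, x2=1, x3=1, x4=0, x5=1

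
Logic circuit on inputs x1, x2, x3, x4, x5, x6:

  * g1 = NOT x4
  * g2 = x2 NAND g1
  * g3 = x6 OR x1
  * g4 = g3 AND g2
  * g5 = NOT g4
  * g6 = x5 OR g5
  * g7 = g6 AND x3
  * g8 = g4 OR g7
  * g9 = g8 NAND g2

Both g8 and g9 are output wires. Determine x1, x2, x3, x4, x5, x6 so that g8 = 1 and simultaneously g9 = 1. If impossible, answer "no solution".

x1=1 x2=1 x3=1 x4=0 x5=0 x6=0

Check with x1=1 x2=1 x3=1 x4=0 x5=0 x6=0:
g1 = NOT x4 = NOT 0 = 1
g2 = x2 NAND g1 = 1 NAND 1 = 0
g3 = x6 OR x1 = 0 OR 1 = 1
g4 = g3 AND g2 = 1 AND 0 = 0
g5 = NOT g4 = NOT 0 = 1
g6 = x5 OR g5 = 0 OR 1 = 1
g7 = g6 AND x3 = 1 AND 1 = 1
g8 = g4 OR g7 = 0 OR 1 = 1
g9 = g8 NAND g2 = 1 NAND 0 = 1
So g8 = 1 and g9 = 1.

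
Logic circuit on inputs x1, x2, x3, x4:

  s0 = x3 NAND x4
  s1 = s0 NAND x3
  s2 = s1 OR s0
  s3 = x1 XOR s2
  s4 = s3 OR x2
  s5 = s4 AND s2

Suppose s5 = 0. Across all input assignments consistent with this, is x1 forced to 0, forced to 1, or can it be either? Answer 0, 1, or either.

s5 = s4 AND s2 must be 0, so at least one of s4, s2 is 0.
Every assignment with s5 = 0 has x1 = 1; there are 4 such assignment(s).
  x1=1, x2=0, x3=0, x4=0
  x1=1, x2=0, x3=0, x4=1
  x1=1, x2=0, x3=1, x4=0
  x1=1, x2=0, x3=1, x4=1

1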